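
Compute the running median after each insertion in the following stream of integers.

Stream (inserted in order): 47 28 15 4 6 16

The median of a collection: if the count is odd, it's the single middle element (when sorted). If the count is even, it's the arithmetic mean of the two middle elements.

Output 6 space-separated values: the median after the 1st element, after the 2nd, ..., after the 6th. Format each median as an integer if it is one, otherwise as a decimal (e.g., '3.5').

Answer: 47 37.5 28 21.5 15 15.5

Derivation:
Step 1: insert 47 -> lo=[47] (size 1, max 47) hi=[] (size 0) -> median=47
Step 2: insert 28 -> lo=[28] (size 1, max 28) hi=[47] (size 1, min 47) -> median=37.5
Step 3: insert 15 -> lo=[15, 28] (size 2, max 28) hi=[47] (size 1, min 47) -> median=28
Step 4: insert 4 -> lo=[4, 15] (size 2, max 15) hi=[28, 47] (size 2, min 28) -> median=21.5
Step 5: insert 6 -> lo=[4, 6, 15] (size 3, max 15) hi=[28, 47] (size 2, min 28) -> median=15
Step 6: insert 16 -> lo=[4, 6, 15] (size 3, max 15) hi=[16, 28, 47] (size 3, min 16) -> median=15.5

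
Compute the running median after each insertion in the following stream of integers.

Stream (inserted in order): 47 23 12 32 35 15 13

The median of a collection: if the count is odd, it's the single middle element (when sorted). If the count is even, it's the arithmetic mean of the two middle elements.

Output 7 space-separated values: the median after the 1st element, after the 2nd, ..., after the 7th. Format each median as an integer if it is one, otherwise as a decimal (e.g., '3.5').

Step 1: insert 47 -> lo=[47] (size 1, max 47) hi=[] (size 0) -> median=47
Step 2: insert 23 -> lo=[23] (size 1, max 23) hi=[47] (size 1, min 47) -> median=35
Step 3: insert 12 -> lo=[12, 23] (size 2, max 23) hi=[47] (size 1, min 47) -> median=23
Step 4: insert 32 -> lo=[12, 23] (size 2, max 23) hi=[32, 47] (size 2, min 32) -> median=27.5
Step 5: insert 35 -> lo=[12, 23, 32] (size 3, max 32) hi=[35, 47] (size 2, min 35) -> median=32
Step 6: insert 15 -> lo=[12, 15, 23] (size 3, max 23) hi=[32, 35, 47] (size 3, min 32) -> median=27.5
Step 7: insert 13 -> lo=[12, 13, 15, 23] (size 4, max 23) hi=[32, 35, 47] (size 3, min 32) -> median=23

Answer: 47 35 23 27.5 32 27.5 23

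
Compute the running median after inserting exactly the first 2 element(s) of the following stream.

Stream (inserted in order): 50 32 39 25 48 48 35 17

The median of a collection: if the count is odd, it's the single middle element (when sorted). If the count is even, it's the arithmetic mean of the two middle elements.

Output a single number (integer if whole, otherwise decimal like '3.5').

Step 1: insert 50 -> lo=[50] (size 1, max 50) hi=[] (size 0) -> median=50
Step 2: insert 32 -> lo=[32] (size 1, max 32) hi=[50] (size 1, min 50) -> median=41

Answer: 41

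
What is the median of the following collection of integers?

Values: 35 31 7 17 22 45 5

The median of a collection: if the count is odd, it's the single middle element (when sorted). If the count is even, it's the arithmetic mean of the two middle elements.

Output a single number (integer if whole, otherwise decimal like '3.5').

Step 1: insert 35 -> lo=[35] (size 1, max 35) hi=[] (size 0) -> median=35
Step 2: insert 31 -> lo=[31] (size 1, max 31) hi=[35] (size 1, min 35) -> median=33
Step 3: insert 7 -> lo=[7, 31] (size 2, max 31) hi=[35] (size 1, min 35) -> median=31
Step 4: insert 17 -> lo=[7, 17] (size 2, max 17) hi=[31, 35] (size 2, min 31) -> median=24
Step 5: insert 22 -> lo=[7, 17, 22] (size 3, max 22) hi=[31, 35] (size 2, min 31) -> median=22
Step 6: insert 45 -> lo=[7, 17, 22] (size 3, max 22) hi=[31, 35, 45] (size 3, min 31) -> median=26.5
Step 7: insert 5 -> lo=[5, 7, 17, 22] (size 4, max 22) hi=[31, 35, 45] (size 3, min 31) -> median=22

Answer: 22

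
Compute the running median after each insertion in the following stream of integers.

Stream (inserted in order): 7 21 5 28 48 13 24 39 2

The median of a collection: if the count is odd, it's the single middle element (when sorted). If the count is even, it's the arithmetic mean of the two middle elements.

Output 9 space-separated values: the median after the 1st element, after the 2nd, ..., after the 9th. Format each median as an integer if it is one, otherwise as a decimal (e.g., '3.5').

Answer: 7 14 7 14 21 17 21 22.5 21

Derivation:
Step 1: insert 7 -> lo=[7] (size 1, max 7) hi=[] (size 0) -> median=7
Step 2: insert 21 -> lo=[7] (size 1, max 7) hi=[21] (size 1, min 21) -> median=14
Step 3: insert 5 -> lo=[5, 7] (size 2, max 7) hi=[21] (size 1, min 21) -> median=7
Step 4: insert 28 -> lo=[5, 7] (size 2, max 7) hi=[21, 28] (size 2, min 21) -> median=14
Step 5: insert 48 -> lo=[5, 7, 21] (size 3, max 21) hi=[28, 48] (size 2, min 28) -> median=21
Step 6: insert 13 -> lo=[5, 7, 13] (size 3, max 13) hi=[21, 28, 48] (size 3, min 21) -> median=17
Step 7: insert 24 -> lo=[5, 7, 13, 21] (size 4, max 21) hi=[24, 28, 48] (size 3, min 24) -> median=21
Step 8: insert 39 -> lo=[5, 7, 13, 21] (size 4, max 21) hi=[24, 28, 39, 48] (size 4, min 24) -> median=22.5
Step 9: insert 2 -> lo=[2, 5, 7, 13, 21] (size 5, max 21) hi=[24, 28, 39, 48] (size 4, min 24) -> median=21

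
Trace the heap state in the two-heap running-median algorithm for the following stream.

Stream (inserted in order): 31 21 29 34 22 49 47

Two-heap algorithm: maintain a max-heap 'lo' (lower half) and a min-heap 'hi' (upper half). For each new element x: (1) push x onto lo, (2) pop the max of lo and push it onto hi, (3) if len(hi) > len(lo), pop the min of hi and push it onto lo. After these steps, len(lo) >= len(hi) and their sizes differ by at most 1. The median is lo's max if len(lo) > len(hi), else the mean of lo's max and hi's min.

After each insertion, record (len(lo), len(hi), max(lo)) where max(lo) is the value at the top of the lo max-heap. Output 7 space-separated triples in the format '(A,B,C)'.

Step 1: insert 31 -> lo=[31] hi=[] -> (len(lo)=1, len(hi)=0, max(lo)=31)
Step 2: insert 21 -> lo=[21] hi=[31] -> (len(lo)=1, len(hi)=1, max(lo)=21)
Step 3: insert 29 -> lo=[21, 29] hi=[31] -> (len(lo)=2, len(hi)=1, max(lo)=29)
Step 4: insert 34 -> lo=[21, 29] hi=[31, 34] -> (len(lo)=2, len(hi)=2, max(lo)=29)
Step 5: insert 22 -> lo=[21, 22, 29] hi=[31, 34] -> (len(lo)=3, len(hi)=2, max(lo)=29)
Step 6: insert 49 -> lo=[21, 22, 29] hi=[31, 34, 49] -> (len(lo)=3, len(hi)=3, max(lo)=29)
Step 7: insert 47 -> lo=[21, 22, 29, 31] hi=[34, 47, 49] -> (len(lo)=4, len(hi)=3, max(lo)=31)

Answer: (1,0,31) (1,1,21) (2,1,29) (2,2,29) (3,2,29) (3,3,29) (4,3,31)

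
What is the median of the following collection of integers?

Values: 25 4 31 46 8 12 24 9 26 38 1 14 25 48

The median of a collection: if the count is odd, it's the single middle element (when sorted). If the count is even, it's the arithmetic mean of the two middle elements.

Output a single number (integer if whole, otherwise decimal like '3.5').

Answer: 24.5

Derivation:
Step 1: insert 25 -> lo=[25] (size 1, max 25) hi=[] (size 0) -> median=25
Step 2: insert 4 -> lo=[4] (size 1, max 4) hi=[25] (size 1, min 25) -> median=14.5
Step 3: insert 31 -> lo=[4, 25] (size 2, max 25) hi=[31] (size 1, min 31) -> median=25
Step 4: insert 46 -> lo=[4, 25] (size 2, max 25) hi=[31, 46] (size 2, min 31) -> median=28
Step 5: insert 8 -> lo=[4, 8, 25] (size 3, max 25) hi=[31, 46] (size 2, min 31) -> median=25
Step 6: insert 12 -> lo=[4, 8, 12] (size 3, max 12) hi=[25, 31, 46] (size 3, min 25) -> median=18.5
Step 7: insert 24 -> lo=[4, 8, 12, 24] (size 4, max 24) hi=[25, 31, 46] (size 3, min 25) -> median=24
Step 8: insert 9 -> lo=[4, 8, 9, 12] (size 4, max 12) hi=[24, 25, 31, 46] (size 4, min 24) -> median=18
Step 9: insert 26 -> lo=[4, 8, 9, 12, 24] (size 5, max 24) hi=[25, 26, 31, 46] (size 4, min 25) -> median=24
Step 10: insert 38 -> lo=[4, 8, 9, 12, 24] (size 5, max 24) hi=[25, 26, 31, 38, 46] (size 5, min 25) -> median=24.5
Step 11: insert 1 -> lo=[1, 4, 8, 9, 12, 24] (size 6, max 24) hi=[25, 26, 31, 38, 46] (size 5, min 25) -> median=24
Step 12: insert 14 -> lo=[1, 4, 8, 9, 12, 14] (size 6, max 14) hi=[24, 25, 26, 31, 38, 46] (size 6, min 24) -> median=19
Step 13: insert 25 -> lo=[1, 4, 8, 9, 12, 14, 24] (size 7, max 24) hi=[25, 25, 26, 31, 38, 46] (size 6, min 25) -> median=24
Step 14: insert 48 -> lo=[1, 4, 8, 9, 12, 14, 24] (size 7, max 24) hi=[25, 25, 26, 31, 38, 46, 48] (size 7, min 25) -> median=24.5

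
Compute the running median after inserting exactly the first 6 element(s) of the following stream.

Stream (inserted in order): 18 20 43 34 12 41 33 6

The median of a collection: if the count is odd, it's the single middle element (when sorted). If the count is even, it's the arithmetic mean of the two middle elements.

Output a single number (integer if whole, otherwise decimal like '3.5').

Step 1: insert 18 -> lo=[18] (size 1, max 18) hi=[] (size 0) -> median=18
Step 2: insert 20 -> lo=[18] (size 1, max 18) hi=[20] (size 1, min 20) -> median=19
Step 3: insert 43 -> lo=[18, 20] (size 2, max 20) hi=[43] (size 1, min 43) -> median=20
Step 4: insert 34 -> lo=[18, 20] (size 2, max 20) hi=[34, 43] (size 2, min 34) -> median=27
Step 5: insert 12 -> lo=[12, 18, 20] (size 3, max 20) hi=[34, 43] (size 2, min 34) -> median=20
Step 6: insert 41 -> lo=[12, 18, 20] (size 3, max 20) hi=[34, 41, 43] (size 3, min 34) -> median=27

Answer: 27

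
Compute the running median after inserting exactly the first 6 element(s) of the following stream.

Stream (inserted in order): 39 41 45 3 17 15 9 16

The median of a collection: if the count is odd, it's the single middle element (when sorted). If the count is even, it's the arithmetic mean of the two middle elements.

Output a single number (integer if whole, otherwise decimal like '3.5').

Step 1: insert 39 -> lo=[39] (size 1, max 39) hi=[] (size 0) -> median=39
Step 2: insert 41 -> lo=[39] (size 1, max 39) hi=[41] (size 1, min 41) -> median=40
Step 3: insert 45 -> lo=[39, 41] (size 2, max 41) hi=[45] (size 1, min 45) -> median=41
Step 4: insert 3 -> lo=[3, 39] (size 2, max 39) hi=[41, 45] (size 2, min 41) -> median=40
Step 5: insert 17 -> lo=[3, 17, 39] (size 3, max 39) hi=[41, 45] (size 2, min 41) -> median=39
Step 6: insert 15 -> lo=[3, 15, 17] (size 3, max 17) hi=[39, 41, 45] (size 3, min 39) -> median=28

Answer: 28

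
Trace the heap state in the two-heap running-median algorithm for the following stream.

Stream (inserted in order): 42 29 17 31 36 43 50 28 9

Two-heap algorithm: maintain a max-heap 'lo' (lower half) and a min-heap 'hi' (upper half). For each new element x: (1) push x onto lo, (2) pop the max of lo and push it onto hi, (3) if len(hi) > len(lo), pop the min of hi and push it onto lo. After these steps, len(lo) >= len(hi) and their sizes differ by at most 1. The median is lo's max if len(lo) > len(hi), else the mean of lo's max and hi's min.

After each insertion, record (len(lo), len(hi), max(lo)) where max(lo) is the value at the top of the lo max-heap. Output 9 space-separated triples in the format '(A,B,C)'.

Step 1: insert 42 -> lo=[42] hi=[] -> (len(lo)=1, len(hi)=0, max(lo)=42)
Step 2: insert 29 -> lo=[29] hi=[42] -> (len(lo)=1, len(hi)=1, max(lo)=29)
Step 3: insert 17 -> lo=[17, 29] hi=[42] -> (len(lo)=2, len(hi)=1, max(lo)=29)
Step 4: insert 31 -> lo=[17, 29] hi=[31, 42] -> (len(lo)=2, len(hi)=2, max(lo)=29)
Step 5: insert 36 -> lo=[17, 29, 31] hi=[36, 42] -> (len(lo)=3, len(hi)=2, max(lo)=31)
Step 6: insert 43 -> lo=[17, 29, 31] hi=[36, 42, 43] -> (len(lo)=3, len(hi)=3, max(lo)=31)
Step 7: insert 50 -> lo=[17, 29, 31, 36] hi=[42, 43, 50] -> (len(lo)=4, len(hi)=3, max(lo)=36)
Step 8: insert 28 -> lo=[17, 28, 29, 31] hi=[36, 42, 43, 50] -> (len(lo)=4, len(hi)=4, max(lo)=31)
Step 9: insert 9 -> lo=[9, 17, 28, 29, 31] hi=[36, 42, 43, 50] -> (len(lo)=5, len(hi)=4, max(lo)=31)

Answer: (1,0,42) (1,1,29) (2,1,29) (2,2,29) (3,2,31) (3,3,31) (4,3,36) (4,4,31) (5,4,31)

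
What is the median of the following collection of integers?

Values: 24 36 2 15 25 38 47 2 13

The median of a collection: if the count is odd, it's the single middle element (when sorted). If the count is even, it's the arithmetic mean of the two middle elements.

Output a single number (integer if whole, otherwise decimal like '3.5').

Step 1: insert 24 -> lo=[24] (size 1, max 24) hi=[] (size 0) -> median=24
Step 2: insert 36 -> lo=[24] (size 1, max 24) hi=[36] (size 1, min 36) -> median=30
Step 3: insert 2 -> lo=[2, 24] (size 2, max 24) hi=[36] (size 1, min 36) -> median=24
Step 4: insert 15 -> lo=[2, 15] (size 2, max 15) hi=[24, 36] (size 2, min 24) -> median=19.5
Step 5: insert 25 -> lo=[2, 15, 24] (size 3, max 24) hi=[25, 36] (size 2, min 25) -> median=24
Step 6: insert 38 -> lo=[2, 15, 24] (size 3, max 24) hi=[25, 36, 38] (size 3, min 25) -> median=24.5
Step 7: insert 47 -> lo=[2, 15, 24, 25] (size 4, max 25) hi=[36, 38, 47] (size 3, min 36) -> median=25
Step 8: insert 2 -> lo=[2, 2, 15, 24] (size 4, max 24) hi=[25, 36, 38, 47] (size 4, min 25) -> median=24.5
Step 9: insert 13 -> lo=[2, 2, 13, 15, 24] (size 5, max 24) hi=[25, 36, 38, 47] (size 4, min 25) -> median=24

Answer: 24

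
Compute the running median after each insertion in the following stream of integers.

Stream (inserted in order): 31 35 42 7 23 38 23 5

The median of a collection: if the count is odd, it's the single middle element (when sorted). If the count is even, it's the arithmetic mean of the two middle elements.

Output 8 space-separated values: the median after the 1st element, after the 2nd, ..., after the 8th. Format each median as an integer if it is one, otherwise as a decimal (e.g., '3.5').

Step 1: insert 31 -> lo=[31] (size 1, max 31) hi=[] (size 0) -> median=31
Step 2: insert 35 -> lo=[31] (size 1, max 31) hi=[35] (size 1, min 35) -> median=33
Step 3: insert 42 -> lo=[31, 35] (size 2, max 35) hi=[42] (size 1, min 42) -> median=35
Step 4: insert 7 -> lo=[7, 31] (size 2, max 31) hi=[35, 42] (size 2, min 35) -> median=33
Step 5: insert 23 -> lo=[7, 23, 31] (size 3, max 31) hi=[35, 42] (size 2, min 35) -> median=31
Step 6: insert 38 -> lo=[7, 23, 31] (size 3, max 31) hi=[35, 38, 42] (size 3, min 35) -> median=33
Step 7: insert 23 -> lo=[7, 23, 23, 31] (size 4, max 31) hi=[35, 38, 42] (size 3, min 35) -> median=31
Step 8: insert 5 -> lo=[5, 7, 23, 23] (size 4, max 23) hi=[31, 35, 38, 42] (size 4, min 31) -> median=27

Answer: 31 33 35 33 31 33 31 27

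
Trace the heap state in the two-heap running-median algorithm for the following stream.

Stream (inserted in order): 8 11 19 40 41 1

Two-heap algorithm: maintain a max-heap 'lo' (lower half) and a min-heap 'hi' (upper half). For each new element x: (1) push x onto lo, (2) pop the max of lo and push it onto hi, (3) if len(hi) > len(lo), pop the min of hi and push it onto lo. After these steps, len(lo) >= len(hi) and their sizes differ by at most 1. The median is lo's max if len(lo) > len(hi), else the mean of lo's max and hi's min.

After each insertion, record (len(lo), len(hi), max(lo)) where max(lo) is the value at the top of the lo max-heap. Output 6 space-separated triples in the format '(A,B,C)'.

Step 1: insert 8 -> lo=[8] hi=[] -> (len(lo)=1, len(hi)=0, max(lo)=8)
Step 2: insert 11 -> lo=[8] hi=[11] -> (len(lo)=1, len(hi)=1, max(lo)=8)
Step 3: insert 19 -> lo=[8, 11] hi=[19] -> (len(lo)=2, len(hi)=1, max(lo)=11)
Step 4: insert 40 -> lo=[8, 11] hi=[19, 40] -> (len(lo)=2, len(hi)=2, max(lo)=11)
Step 5: insert 41 -> lo=[8, 11, 19] hi=[40, 41] -> (len(lo)=3, len(hi)=2, max(lo)=19)
Step 6: insert 1 -> lo=[1, 8, 11] hi=[19, 40, 41] -> (len(lo)=3, len(hi)=3, max(lo)=11)

Answer: (1,0,8) (1,1,8) (2,1,11) (2,2,11) (3,2,19) (3,3,11)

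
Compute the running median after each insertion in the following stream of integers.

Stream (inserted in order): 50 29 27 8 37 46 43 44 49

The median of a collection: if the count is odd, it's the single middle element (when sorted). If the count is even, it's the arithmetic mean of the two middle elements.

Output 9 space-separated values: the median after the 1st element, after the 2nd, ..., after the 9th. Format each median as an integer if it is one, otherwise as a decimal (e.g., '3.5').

Step 1: insert 50 -> lo=[50] (size 1, max 50) hi=[] (size 0) -> median=50
Step 2: insert 29 -> lo=[29] (size 1, max 29) hi=[50] (size 1, min 50) -> median=39.5
Step 3: insert 27 -> lo=[27, 29] (size 2, max 29) hi=[50] (size 1, min 50) -> median=29
Step 4: insert 8 -> lo=[8, 27] (size 2, max 27) hi=[29, 50] (size 2, min 29) -> median=28
Step 5: insert 37 -> lo=[8, 27, 29] (size 3, max 29) hi=[37, 50] (size 2, min 37) -> median=29
Step 6: insert 46 -> lo=[8, 27, 29] (size 3, max 29) hi=[37, 46, 50] (size 3, min 37) -> median=33
Step 7: insert 43 -> lo=[8, 27, 29, 37] (size 4, max 37) hi=[43, 46, 50] (size 3, min 43) -> median=37
Step 8: insert 44 -> lo=[8, 27, 29, 37] (size 4, max 37) hi=[43, 44, 46, 50] (size 4, min 43) -> median=40
Step 9: insert 49 -> lo=[8, 27, 29, 37, 43] (size 5, max 43) hi=[44, 46, 49, 50] (size 4, min 44) -> median=43

Answer: 50 39.5 29 28 29 33 37 40 43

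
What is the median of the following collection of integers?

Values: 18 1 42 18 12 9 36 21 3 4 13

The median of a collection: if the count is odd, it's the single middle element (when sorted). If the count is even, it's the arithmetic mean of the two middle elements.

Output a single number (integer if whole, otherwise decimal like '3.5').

Step 1: insert 18 -> lo=[18] (size 1, max 18) hi=[] (size 0) -> median=18
Step 2: insert 1 -> lo=[1] (size 1, max 1) hi=[18] (size 1, min 18) -> median=9.5
Step 3: insert 42 -> lo=[1, 18] (size 2, max 18) hi=[42] (size 1, min 42) -> median=18
Step 4: insert 18 -> lo=[1, 18] (size 2, max 18) hi=[18, 42] (size 2, min 18) -> median=18
Step 5: insert 12 -> lo=[1, 12, 18] (size 3, max 18) hi=[18, 42] (size 2, min 18) -> median=18
Step 6: insert 9 -> lo=[1, 9, 12] (size 3, max 12) hi=[18, 18, 42] (size 3, min 18) -> median=15
Step 7: insert 36 -> lo=[1, 9, 12, 18] (size 4, max 18) hi=[18, 36, 42] (size 3, min 18) -> median=18
Step 8: insert 21 -> lo=[1, 9, 12, 18] (size 4, max 18) hi=[18, 21, 36, 42] (size 4, min 18) -> median=18
Step 9: insert 3 -> lo=[1, 3, 9, 12, 18] (size 5, max 18) hi=[18, 21, 36, 42] (size 4, min 18) -> median=18
Step 10: insert 4 -> lo=[1, 3, 4, 9, 12] (size 5, max 12) hi=[18, 18, 21, 36, 42] (size 5, min 18) -> median=15
Step 11: insert 13 -> lo=[1, 3, 4, 9, 12, 13] (size 6, max 13) hi=[18, 18, 21, 36, 42] (size 5, min 18) -> median=13

Answer: 13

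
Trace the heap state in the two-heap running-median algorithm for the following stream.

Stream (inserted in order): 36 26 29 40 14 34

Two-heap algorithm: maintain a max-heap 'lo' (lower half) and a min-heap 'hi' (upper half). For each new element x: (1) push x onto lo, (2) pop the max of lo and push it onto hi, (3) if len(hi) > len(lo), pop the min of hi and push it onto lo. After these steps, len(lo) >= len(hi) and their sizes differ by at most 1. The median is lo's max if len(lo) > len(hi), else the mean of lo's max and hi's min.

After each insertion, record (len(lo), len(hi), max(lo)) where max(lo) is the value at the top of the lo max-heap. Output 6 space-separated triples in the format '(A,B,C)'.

Step 1: insert 36 -> lo=[36] hi=[] -> (len(lo)=1, len(hi)=0, max(lo)=36)
Step 2: insert 26 -> lo=[26] hi=[36] -> (len(lo)=1, len(hi)=1, max(lo)=26)
Step 3: insert 29 -> lo=[26, 29] hi=[36] -> (len(lo)=2, len(hi)=1, max(lo)=29)
Step 4: insert 40 -> lo=[26, 29] hi=[36, 40] -> (len(lo)=2, len(hi)=2, max(lo)=29)
Step 5: insert 14 -> lo=[14, 26, 29] hi=[36, 40] -> (len(lo)=3, len(hi)=2, max(lo)=29)
Step 6: insert 34 -> lo=[14, 26, 29] hi=[34, 36, 40] -> (len(lo)=3, len(hi)=3, max(lo)=29)

Answer: (1,0,36) (1,1,26) (2,1,29) (2,2,29) (3,2,29) (3,3,29)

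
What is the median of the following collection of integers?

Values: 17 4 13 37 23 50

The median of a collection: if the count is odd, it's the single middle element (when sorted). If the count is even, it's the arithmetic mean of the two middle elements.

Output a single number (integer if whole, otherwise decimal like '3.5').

Answer: 20

Derivation:
Step 1: insert 17 -> lo=[17] (size 1, max 17) hi=[] (size 0) -> median=17
Step 2: insert 4 -> lo=[4] (size 1, max 4) hi=[17] (size 1, min 17) -> median=10.5
Step 3: insert 13 -> lo=[4, 13] (size 2, max 13) hi=[17] (size 1, min 17) -> median=13
Step 4: insert 37 -> lo=[4, 13] (size 2, max 13) hi=[17, 37] (size 2, min 17) -> median=15
Step 5: insert 23 -> lo=[4, 13, 17] (size 3, max 17) hi=[23, 37] (size 2, min 23) -> median=17
Step 6: insert 50 -> lo=[4, 13, 17] (size 3, max 17) hi=[23, 37, 50] (size 3, min 23) -> median=20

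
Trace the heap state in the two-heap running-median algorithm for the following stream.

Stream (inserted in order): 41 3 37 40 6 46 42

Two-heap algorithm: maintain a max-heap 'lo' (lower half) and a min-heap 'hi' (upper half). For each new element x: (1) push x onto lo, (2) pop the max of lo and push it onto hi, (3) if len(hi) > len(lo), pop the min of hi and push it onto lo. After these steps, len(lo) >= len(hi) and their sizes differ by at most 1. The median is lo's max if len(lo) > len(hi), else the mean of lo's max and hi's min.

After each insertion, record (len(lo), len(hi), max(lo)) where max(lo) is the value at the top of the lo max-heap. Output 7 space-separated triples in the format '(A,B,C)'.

Step 1: insert 41 -> lo=[41] hi=[] -> (len(lo)=1, len(hi)=0, max(lo)=41)
Step 2: insert 3 -> lo=[3] hi=[41] -> (len(lo)=1, len(hi)=1, max(lo)=3)
Step 3: insert 37 -> lo=[3, 37] hi=[41] -> (len(lo)=2, len(hi)=1, max(lo)=37)
Step 4: insert 40 -> lo=[3, 37] hi=[40, 41] -> (len(lo)=2, len(hi)=2, max(lo)=37)
Step 5: insert 6 -> lo=[3, 6, 37] hi=[40, 41] -> (len(lo)=3, len(hi)=2, max(lo)=37)
Step 6: insert 46 -> lo=[3, 6, 37] hi=[40, 41, 46] -> (len(lo)=3, len(hi)=3, max(lo)=37)
Step 7: insert 42 -> lo=[3, 6, 37, 40] hi=[41, 42, 46] -> (len(lo)=4, len(hi)=3, max(lo)=40)

Answer: (1,0,41) (1,1,3) (2,1,37) (2,2,37) (3,2,37) (3,3,37) (4,3,40)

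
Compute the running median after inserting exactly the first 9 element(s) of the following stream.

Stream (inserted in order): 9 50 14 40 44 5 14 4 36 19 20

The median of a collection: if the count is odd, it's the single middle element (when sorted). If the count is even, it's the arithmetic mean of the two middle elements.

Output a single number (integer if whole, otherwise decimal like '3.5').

Answer: 14

Derivation:
Step 1: insert 9 -> lo=[9] (size 1, max 9) hi=[] (size 0) -> median=9
Step 2: insert 50 -> lo=[9] (size 1, max 9) hi=[50] (size 1, min 50) -> median=29.5
Step 3: insert 14 -> lo=[9, 14] (size 2, max 14) hi=[50] (size 1, min 50) -> median=14
Step 4: insert 40 -> lo=[9, 14] (size 2, max 14) hi=[40, 50] (size 2, min 40) -> median=27
Step 5: insert 44 -> lo=[9, 14, 40] (size 3, max 40) hi=[44, 50] (size 2, min 44) -> median=40
Step 6: insert 5 -> lo=[5, 9, 14] (size 3, max 14) hi=[40, 44, 50] (size 3, min 40) -> median=27
Step 7: insert 14 -> lo=[5, 9, 14, 14] (size 4, max 14) hi=[40, 44, 50] (size 3, min 40) -> median=14
Step 8: insert 4 -> lo=[4, 5, 9, 14] (size 4, max 14) hi=[14, 40, 44, 50] (size 4, min 14) -> median=14
Step 9: insert 36 -> lo=[4, 5, 9, 14, 14] (size 5, max 14) hi=[36, 40, 44, 50] (size 4, min 36) -> median=14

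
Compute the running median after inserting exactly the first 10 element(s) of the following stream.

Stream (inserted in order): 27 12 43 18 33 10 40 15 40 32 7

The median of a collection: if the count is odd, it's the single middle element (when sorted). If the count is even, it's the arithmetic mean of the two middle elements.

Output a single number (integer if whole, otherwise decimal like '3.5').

Step 1: insert 27 -> lo=[27] (size 1, max 27) hi=[] (size 0) -> median=27
Step 2: insert 12 -> lo=[12] (size 1, max 12) hi=[27] (size 1, min 27) -> median=19.5
Step 3: insert 43 -> lo=[12, 27] (size 2, max 27) hi=[43] (size 1, min 43) -> median=27
Step 4: insert 18 -> lo=[12, 18] (size 2, max 18) hi=[27, 43] (size 2, min 27) -> median=22.5
Step 5: insert 33 -> lo=[12, 18, 27] (size 3, max 27) hi=[33, 43] (size 2, min 33) -> median=27
Step 6: insert 10 -> lo=[10, 12, 18] (size 3, max 18) hi=[27, 33, 43] (size 3, min 27) -> median=22.5
Step 7: insert 40 -> lo=[10, 12, 18, 27] (size 4, max 27) hi=[33, 40, 43] (size 3, min 33) -> median=27
Step 8: insert 15 -> lo=[10, 12, 15, 18] (size 4, max 18) hi=[27, 33, 40, 43] (size 4, min 27) -> median=22.5
Step 9: insert 40 -> lo=[10, 12, 15, 18, 27] (size 5, max 27) hi=[33, 40, 40, 43] (size 4, min 33) -> median=27
Step 10: insert 32 -> lo=[10, 12, 15, 18, 27] (size 5, max 27) hi=[32, 33, 40, 40, 43] (size 5, min 32) -> median=29.5

Answer: 29.5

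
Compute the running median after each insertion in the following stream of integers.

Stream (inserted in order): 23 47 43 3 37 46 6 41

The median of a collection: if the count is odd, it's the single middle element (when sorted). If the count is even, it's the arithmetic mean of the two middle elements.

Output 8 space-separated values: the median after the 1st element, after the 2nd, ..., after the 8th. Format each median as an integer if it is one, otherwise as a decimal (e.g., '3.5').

Step 1: insert 23 -> lo=[23] (size 1, max 23) hi=[] (size 0) -> median=23
Step 2: insert 47 -> lo=[23] (size 1, max 23) hi=[47] (size 1, min 47) -> median=35
Step 3: insert 43 -> lo=[23, 43] (size 2, max 43) hi=[47] (size 1, min 47) -> median=43
Step 4: insert 3 -> lo=[3, 23] (size 2, max 23) hi=[43, 47] (size 2, min 43) -> median=33
Step 5: insert 37 -> lo=[3, 23, 37] (size 3, max 37) hi=[43, 47] (size 2, min 43) -> median=37
Step 6: insert 46 -> lo=[3, 23, 37] (size 3, max 37) hi=[43, 46, 47] (size 3, min 43) -> median=40
Step 7: insert 6 -> lo=[3, 6, 23, 37] (size 4, max 37) hi=[43, 46, 47] (size 3, min 43) -> median=37
Step 8: insert 41 -> lo=[3, 6, 23, 37] (size 4, max 37) hi=[41, 43, 46, 47] (size 4, min 41) -> median=39

Answer: 23 35 43 33 37 40 37 39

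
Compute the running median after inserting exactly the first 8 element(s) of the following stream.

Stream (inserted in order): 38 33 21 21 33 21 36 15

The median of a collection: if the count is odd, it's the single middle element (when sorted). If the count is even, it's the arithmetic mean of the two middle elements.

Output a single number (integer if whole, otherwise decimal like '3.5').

Step 1: insert 38 -> lo=[38] (size 1, max 38) hi=[] (size 0) -> median=38
Step 2: insert 33 -> lo=[33] (size 1, max 33) hi=[38] (size 1, min 38) -> median=35.5
Step 3: insert 21 -> lo=[21, 33] (size 2, max 33) hi=[38] (size 1, min 38) -> median=33
Step 4: insert 21 -> lo=[21, 21] (size 2, max 21) hi=[33, 38] (size 2, min 33) -> median=27
Step 5: insert 33 -> lo=[21, 21, 33] (size 3, max 33) hi=[33, 38] (size 2, min 33) -> median=33
Step 6: insert 21 -> lo=[21, 21, 21] (size 3, max 21) hi=[33, 33, 38] (size 3, min 33) -> median=27
Step 7: insert 36 -> lo=[21, 21, 21, 33] (size 4, max 33) hi=[33, 36, 38] (size 3, min 33) -> median=33
Step 8: insert 15 -> lo=[15, 21, 21, 21] (size 4, max 21) hi=[33, 33, 36, 38] (size 4, min 33) -> median=27

Answer: 27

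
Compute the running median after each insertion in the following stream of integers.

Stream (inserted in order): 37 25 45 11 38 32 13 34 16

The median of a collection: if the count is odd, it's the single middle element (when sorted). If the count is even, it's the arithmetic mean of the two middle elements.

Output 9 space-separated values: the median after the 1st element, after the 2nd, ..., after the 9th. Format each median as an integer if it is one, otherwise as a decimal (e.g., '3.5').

Answer: 37 31 37 31 37 34.5 32 33 32

Derivation:
Step 1: insert 37 -> lo=[37] (size 1, max 37) hi=[] (size 0) -> median=37
Step 2: insert 25 -> lo=[25] (size 1, max 25) hi=[37] (size 1, min 37) -> median=31
Step 3: insert 45 -> lo=[25, 37] (size 2, max 37) hi=[45] (size 1, min 45) -> median=37
Step 4: insert 11 -> lo=[11, 25] (size 2, max 25) hi=[37, 45] (size 2, min 37) -> median=31
Step 5: insert 38 -> lo=[11, 25, 37] (size 3, max 37) hi=[38, 45] (size 2, min 38) -> median=37
Step 6: insert 32 -> lo=[11, 25, 32] (size 3, max 32) hi=[37, 38, 45] (size 3, min 37) -> median=34.5
Step 7: insert 13 -> lo=[11, 13, 25, 32] (size 4, max 32) hi=[37, 38, 45] (size 3, min 37) -> median=32
Step 8: insert 34 -> lo=[11, 13, 25, 32] (size 4, max 32) hi=[34, 37, 38, 45] (size 4, min 34) -> median=33
Step 9: insert 16 -> lo=[11, 13, 16, 25, 32] (size 5, max 32) hi=[34, 37, 38, 45] (size 4, min 34) -> median=32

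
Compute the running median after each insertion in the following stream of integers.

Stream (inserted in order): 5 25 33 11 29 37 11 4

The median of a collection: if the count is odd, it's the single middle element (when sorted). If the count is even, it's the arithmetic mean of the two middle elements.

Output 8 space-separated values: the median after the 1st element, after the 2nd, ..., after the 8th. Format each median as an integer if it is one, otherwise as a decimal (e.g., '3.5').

Answer: 5 15 25 18 25 27 25 18

Derivation:
Step 1: insert 5 -> lo=[5] (size 1, max 5) hi=[] (size 0) -> median=5
Step 2: insert 25 -> lo=[5] (size 1, max 5) hi=[25] (size 1, min 25) -> median=15
Step 3: insert 33 -> lo=[5, 25] (size 2, max 25) hi=[33] (size 1, min 33) -> median=25
Step 4: insert 11 -> lo=[5, 11] (size 2, max 11) hi=[25, 33] (size 2, min 25) -> median=18
Step 5: insert 29 -> lo=[5, 11, 25] (size 3, max 25) hi=[29, 33] (size 2, min 29) -> median=25
Step 6: insert 37 -> lo=[5, 11, 25] (size 3, max 25) hi=[29, 33, 37] (size 3, min 29) -> median=27
Step 7: insert 11 -> lo=[5, 11, 11, 25] (size 4, max 25) hi=[29, 33, 37] (size 3, min 29) -> median=25
Step 8: insert 4 -> lo=[4, 5, 11, 11] (size 4, max 11) hi=[25, 29, 33, 37] (size 4, min 25) -> median=18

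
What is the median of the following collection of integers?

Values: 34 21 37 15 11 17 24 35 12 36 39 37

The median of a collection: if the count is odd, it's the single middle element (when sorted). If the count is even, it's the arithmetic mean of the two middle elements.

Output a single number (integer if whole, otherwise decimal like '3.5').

Answer: 29

Derivation:
Step 1: insert 34 -> lo=[34] (size 1, max 34) hi=[] (size 0) -> median=34
Step 2: insert 21 -> lo=[21] (size 1, max 21) hi=[34] (size 1, min 34) -> median=27.5
Step 3: insert 37 -> lo=[21, 34] (size 2, max 34) hi=[37] (size 1, min 37) -> median=34
Step 4: insert 15 -> lo=[15, 21] (size 2, max 21) hi=[34, 37] (size 2, min 34) -> median=27.5
Step 5: insert 11 -> lo=[11, 15, 21] (size 3, max 21) hi=[34, 37] (size 2, min 34) -> median=21
Step 6: insert 17 -> lo=[11, 15, 17] (size 3, max 17) hi=[21, 34, 37] (size 3, min 21) -> median=19
Step 7: insert 24 -> lo=[11, 15, 17, 21] (size 4, max 21) hi=[24, 34, 37] (size 3, min 24) -> median=21
Step 8: insert 35 -> lo=[11, 15, 17, 21] (size 4, max 21) hi=[24, 34, 35, 37] (size 4, min 24) -> median=22.5
Step 9: insert 12 -> lo=[11, 12, 15, 17, 21] (size 5, max 21) hi=[24, 34, 35, 37] (size 4, min 24) -> median=21
Step 10: insert 36 -> lo=[11, 12, 15, 17, 21] (size 5, max 21) hi=[24, 34, 35, 36, 37] (size 5, min 24) -> median=22.5
Step 11: insert 39 -> lo=[11, 12, 15, 17, 21, 24] (size 6, max 24) hi=[34, 35, 36, 37, 39] (size 5, min 34) -> median=24
Step 12: insert 37 -> lo=[11, 12, 15, 17, 21, 24] (size 6, max 24) hi=[34, 35, 36, 37, 37, 39] (size 6, min 34) -> median=29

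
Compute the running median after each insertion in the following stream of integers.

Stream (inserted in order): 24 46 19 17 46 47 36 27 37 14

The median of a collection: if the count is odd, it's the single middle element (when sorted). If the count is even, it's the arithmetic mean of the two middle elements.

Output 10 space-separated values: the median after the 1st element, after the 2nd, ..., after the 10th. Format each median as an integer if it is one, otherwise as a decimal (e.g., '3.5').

Step 1: insert 24 -> lo=[24] (size 1, max 24) hi=[] (size 0) -> median=24
Step 2: insert 46 -> lo=[24] (size 1, max 24) hi=[46] (size 1, min 46) -> median=35
Step 3: insert 19 -> lo=[19, 24] (size 2, max 24) hi=[46] (size 1, min 46) -> median=24
Step 4: insert 17 -> lo=[17, 19] (size 2, max 19) hi=[24, 46] (size 2, min 24) -> median=21.5
Step 5: insert 46 -> lo=[17, 19, 24] (size 3, max 24) hi=[46, 46] (size 2, min 46) -> median=24
Step 6: insert 47 -> lo=[17, 19, 24] (size 3, max 24) hi=[46, 46, 47] (size 3, min 46) -> median=35
Step 7: insert 36 -> lo=[17, 19, 24, 36] (size 4, max 36) hi=[46, 46, 47] (size 3, min 46) -> median=36
Step 8: insert 27 -> lo=[17, 19, 24, 27] (size 4, max 27) hi=[36, 46, 46, 47] (size 4, min 36) -> median=31.5
Step 9: insert 37 -> lo=[17, 19, 24, 27, 36] (size 5, max 36) hi=[37, 46, 46, 47] (size 4, min 37) -> median=36
Step 10: insert 14 -> lo=[14, 17, 19, 24, 27] (size 5, max 27) hi=[36, 37, 46, 46, 47] (size 5, min 36) -> median=31.5

Answer: 24 35 24 21.5 24 35 36 31.5 36 31.5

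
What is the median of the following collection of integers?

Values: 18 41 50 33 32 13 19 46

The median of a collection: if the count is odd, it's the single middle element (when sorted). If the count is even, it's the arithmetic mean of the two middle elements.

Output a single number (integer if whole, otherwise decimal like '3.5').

Step 1: insert 18 -> lo=[18] (size 1, max 18) hi=[] (size 0) -> median=18
Step 2: insert 41 -> lo=[18] (size 1, max 18) hi=[41] (size 1, min 41) -> median=29.5
Step 3: insert 50 -> lo=[18, 41] (size 2, max 41) hi=[50] (size 1, min 50) -> median=41
Step 4: insert 33 -> lo=[18, 33] (size 2, max 33) hi=[41, 50] (size 2, min 41) -> median=37
Step 5: insert 32 -> lo=[18, 32, 33] (size 3, max 33) hi=[41, 50] (size 2, min 41) -> median=33
Step 6: insert 13 -> lo=[13, 18, 32] (size 3, max 32) hi=[33, 41, 50] (size 3, min 33) -> median=32.5
Step 7: insert 19 -> lo=[13, 18, 19, 32] (size 4, max 32) hi=[33, 41, 50] (size 3, min 33) -> median=32
Step 8: insert 46 -> lo=[13, 18, 19, 32] (size 4, max 32) hi=[33, 41, 46, 50] (size 4, min 33) -> median=32.5

Answer: 32.5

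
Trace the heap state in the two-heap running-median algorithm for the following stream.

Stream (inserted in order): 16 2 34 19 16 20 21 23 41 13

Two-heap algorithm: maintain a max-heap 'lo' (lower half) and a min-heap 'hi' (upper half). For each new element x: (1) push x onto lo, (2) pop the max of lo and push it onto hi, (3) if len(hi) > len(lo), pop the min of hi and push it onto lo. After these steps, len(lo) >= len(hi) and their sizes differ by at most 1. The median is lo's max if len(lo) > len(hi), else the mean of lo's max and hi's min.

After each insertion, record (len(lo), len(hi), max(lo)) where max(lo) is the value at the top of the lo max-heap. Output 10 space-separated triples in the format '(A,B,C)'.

Answer: (1,0,16) (1,1,2) (2,1,16) (2,2,16) (3,2,16) (3,3,16) (4,3,19) (4,4,19) (5,4,20) (5,5,19)

Derivation:
Step 1: insert 16 -> lo=[16] hi=[] -> (len(lo)=1, len(hi)=0, max(lo)=16)
Step 2: insert 2 -> lo=[2] hi=[16] -> (len(lo)=1, len(hi)=1, max(lo)=2)
Step 3: insert 34 -> lo=[2, 16] hi=[34] -> (len(lo)=2, len(hi)=1, max(lo)=16)
Step 4: insert 19 -> lo=[2, 16] hi=[19, 34] -> (len(lo)=2, len(hi)=2, max(lo)=16)
Step 5: insert 16 -> lo=[2, 16, 16] hi=[19, 34] -> (len(lo)=3, len(hi)=2, max(lo)=16)
Step 6: insert 20 -> lo=[2, 16, 16] hi=[19, 20, 34] -> (len(lo)=3, len(hi)=3, max(lo)=16)
Step 7: insert 21 -> lo=[2, 16, 16, 19] hi=[20, 21, 34] -> (len(lo)=4, len(hi)=3, max(lo)=19)
Step 8: insert 23 -> lo=[2, 16, 16, 19] hi=[20, 21, 23, 34] -> (len(lo)=4, len(hi)=4, max(lo)=19)
Step 9: insert 41 -> lo=[2, 16, 16, 19, 20] hi=[21, 23, 34, 41] -> (len(lo)=5, len(hi)=4, max(lo)=20)
Step 10: insert 13 -> lo=[2, 13, 16, 16, 19] hi=[20, 21, 23, 34, 41] -> (len(lo)=5, len(hi)=5, max(lo)=19)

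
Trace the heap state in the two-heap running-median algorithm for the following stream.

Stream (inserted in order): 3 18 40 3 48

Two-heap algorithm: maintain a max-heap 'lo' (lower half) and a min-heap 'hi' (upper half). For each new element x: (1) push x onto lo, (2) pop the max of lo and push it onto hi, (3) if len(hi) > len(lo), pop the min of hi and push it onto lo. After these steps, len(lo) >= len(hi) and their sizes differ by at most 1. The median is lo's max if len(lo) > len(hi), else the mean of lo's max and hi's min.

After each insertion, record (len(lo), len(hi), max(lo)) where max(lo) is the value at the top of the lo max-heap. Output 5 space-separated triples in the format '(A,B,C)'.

Step 1: insert 3 -> lo=[3] hi=[] -> (len(lo)=1, len(hi)=0, max(lo)=3)
Step 2: insert 18 -> lo=[3] hi=[18] -> (len(lo)=1, len(hi)=1, max(lo)=3)
Step 3: insert 40 -> lo=[3, 18] hi=[40] -> (len(lo)=2, len(hi)=1, max(lo)=18)
Step 4: insert 3 -> lo=[3, 3] hi=[18, 40] -> (len(lo)=2, len(hi)=2, max(lo)=3)
Step 5: insert 48 -> lo=[3, 3, 18] hi=[40, 48] -> (len(lo)=3, len(hi)=2, max(lo)=18)

Answer: (1,0,3) (1,1,3) (2,1,18) (2,2,3) (3,2,18)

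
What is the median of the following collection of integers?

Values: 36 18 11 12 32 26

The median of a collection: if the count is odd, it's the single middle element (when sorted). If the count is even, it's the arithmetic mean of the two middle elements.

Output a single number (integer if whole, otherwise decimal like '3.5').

Answer: 22

Derivation:
Step 1: insert 36 -> lo=[36] (size 1, max 36) hi=[] (size 0) -> median=36
Step 2: insert 18 -> lo=[18] (size 1, max 18) hi=[36] (size 1, min 36) -> median=27
Step 3: insert 11 -> lo=[11, 18] (size 2, max 18) hi=[36] (size 1, min 36) -> median=18
Step 4: insert 12 -> lo=[11, 12] (size 2, max 12) hi=[18, 36] (size 2, min 18) -> median=15
Step 5: insert 32 -> lo=[11, 12, 18] (size 3, max 18) hi=[32, 36] (size 2, min 32) -> median=18
Step 6: insert 26 -> lo=[11, 12, 18] (size 3, max 18) hi=[26, 32, 36] (size 3, min 26) -> median=22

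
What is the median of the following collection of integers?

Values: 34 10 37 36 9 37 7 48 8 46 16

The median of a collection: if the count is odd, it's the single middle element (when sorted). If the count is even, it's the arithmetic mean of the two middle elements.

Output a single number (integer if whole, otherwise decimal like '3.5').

Answer: 34

Derivation:
Step 1: insert 34 -> lo=[34] (size 1, max 34) hi=[] (size 0) -> median=34
Step 2: insert 10 -> lo=[10] (size 1, max 10) hi=[34] (size 1, min 34) -> median=22
Step 3: insert 37 -> lo=[10, 34] (size 2, max 34) hi=[37] (size 1, min 37) -> median=34
Step 4: insert 36 -> lo=[10, 34] (size 2, max 34) hi=[36, 37] (size 2, min 36) -> median=35
Step 5: insert 9 -> lo=[9, 10, 34] (size 3, max 34) hi=[36, 37] (size 2, min 36) -> median=34
Step 6: insert 37 -> lo=[9, 10, 34] (size 3, max 34) hi=[36, 37, 37] (size 3, min 36) -> median=35
Step 7: insert 7 -> lo=[7, 9, 10, 34] (size 4, max 34) hi=[36, 37, 37] (size 3, min 36) -> median=34
Step 8: insert 48 -> lo=[7, 9, 10, 34] (size 4, max 34) hi=[36, 37, 37, 48] (size 4, min 36) -> median=35
Step 9: insert 8 -> lo=[7, 8, 9, 10, 34] (size 5, max 34) hi=[36, 37, 37, 48] (size 4, min 36) -> median=34
Step 10: insert 46 -> lo=[7, 8, 9, 10, 34] (size 5, max 34) hi=[36, 37, 37, 46, 48] (size 5, min 36) -> median=35
Step 11: insert 16 -> lo=[7, 8, 9, 10, 16, 34] (size 6, max 34) hi=[36, 37, 37, 46, 48] (size 5, min 36) -> median=34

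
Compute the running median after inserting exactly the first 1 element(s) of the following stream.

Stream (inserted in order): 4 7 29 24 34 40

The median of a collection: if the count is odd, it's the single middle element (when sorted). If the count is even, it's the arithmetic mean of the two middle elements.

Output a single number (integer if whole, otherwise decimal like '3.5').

Answer: 4

Derivation:
Step 1: insert 4 -> lo=[4] (size 1, max 4) hi=[] (size 0) -> median=4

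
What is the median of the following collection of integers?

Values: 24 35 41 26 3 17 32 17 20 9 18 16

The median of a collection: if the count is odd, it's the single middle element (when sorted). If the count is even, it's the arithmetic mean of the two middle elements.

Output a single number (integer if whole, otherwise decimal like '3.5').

Step 1: insert 24 -> lo=[24] (size 1, max 24) hi=[] (size 0) -> median=24
Step 2: insert 35 -> lo=[24] (size 1, max 24) hi=[35] (size 1, min 35) -> median=29.5
Step 3: insert 41 -> lo=[24, 35] (size 2, max 35) hi=[41] (size 1, min 41) -> median=35
Step 4: insert 26 -> lo=[24, 26] (size 2, max 26) hi=[35, 41] (size 2, min 35) -> median=30.5
Step 5: insert 3 -> lo=[3, 24, 26] (size 3, max 26) hi=[35, 41] (size 2, min 35) -> median=26
Step 6: insert 17 -> lo=[3, 17, 24] (size 3, max 24) hi=[26, 35, 41] (size 3, min 26) -> median=25
Step 7: insert 32 -> lo=[3, 17, 24, 26] (size 4, max 26) hi=[32, 35, 41] (size 3, min 32) -> median=26
Step 8: insert 17 -> lo=[3, 17, 17, 24] (size 4, max 24) hi=[26, 32, 35, 41] (size 4, min 26) -> median=25
Step 9: insert 20 -> lo=[3, 17, 17, 20, 24] (size 5, max 24) hi=[26, 32, 35, 41] (size 4, min 26) -> median=24
Step 10: insert 9 -> lo=[3, 9, 17, 17, 20] (size 5, max 20) hi=[24, 26, 32, 35, 41] (size 5, min 24) -> median=22
Step 11: insert 18 -> lo=[3, 9, 17, 17, 18, 20] (size 6, max 20) hi=[24, 26, 32, 35, 41] (size 5, min 24) -> median=20
Step 12: insert 16 -> lo=[3, 9, 16, 17, 17, 18] (size 6, max 18) hi=[20, 24, 26, 32, 35, 41] (size 6, min 20) -> median=19

Answer: 19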